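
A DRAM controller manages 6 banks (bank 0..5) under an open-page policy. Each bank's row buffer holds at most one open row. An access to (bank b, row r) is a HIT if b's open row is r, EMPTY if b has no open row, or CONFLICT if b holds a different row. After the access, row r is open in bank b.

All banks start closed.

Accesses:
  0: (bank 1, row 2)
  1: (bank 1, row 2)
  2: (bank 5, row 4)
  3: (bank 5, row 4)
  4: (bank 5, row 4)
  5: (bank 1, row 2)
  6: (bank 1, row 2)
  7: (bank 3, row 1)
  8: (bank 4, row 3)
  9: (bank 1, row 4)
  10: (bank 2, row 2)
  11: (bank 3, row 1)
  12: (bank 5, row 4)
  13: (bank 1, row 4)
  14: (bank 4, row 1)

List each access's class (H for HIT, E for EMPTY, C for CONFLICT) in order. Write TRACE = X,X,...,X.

0: bank 1 row 2 — prev None → EMPTY
1: bank 1 row 2 — prev 2 → HIT
2: bank 5 row 4 — prev None → EMPTY
3: bank 5 row 4 — prev 4 → HIT
4: bank 5 row 4 — prev 4 → HIT
5: bank 1 row 2 — prev 2 → HIT
6: bank 1 row 2 — prev 2 → HIT
7: bank 3 row 1 — prev None → EMPTY
8: bank 4 row 3 — prev None → EMPTY
9: bank 1 row 4 — prev 2 → CONFLICT
10: bank 2 row 2 — prev None → EMPTY
11: bank 3 row 1 — prev 1 → HIT
12: bank 5 row 4 — prev 4 → HIT
13: bank 1 row 4 — prev 4 → HIT
14: bank 4 row 1 — prev 3 → CONFLICT

TRACE = E,H,E,H,H,H,H,E,E,C,E,H,H,H,C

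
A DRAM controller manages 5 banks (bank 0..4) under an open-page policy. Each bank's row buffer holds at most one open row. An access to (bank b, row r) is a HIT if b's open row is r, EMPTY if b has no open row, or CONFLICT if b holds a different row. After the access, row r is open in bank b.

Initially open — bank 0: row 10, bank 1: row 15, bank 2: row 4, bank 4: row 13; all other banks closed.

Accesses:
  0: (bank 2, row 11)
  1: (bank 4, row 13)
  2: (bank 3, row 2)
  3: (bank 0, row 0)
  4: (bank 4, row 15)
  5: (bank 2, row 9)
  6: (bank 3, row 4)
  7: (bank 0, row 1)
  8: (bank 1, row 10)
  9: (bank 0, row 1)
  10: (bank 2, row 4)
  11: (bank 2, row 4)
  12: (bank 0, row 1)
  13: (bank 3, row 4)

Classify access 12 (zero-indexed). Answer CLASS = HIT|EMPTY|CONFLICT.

  [0] b2 r11: had r4 ⇒ C
  [1] b4 r13: had r13 ⇒ H
  [2] b3 r2: no row ⇒ E
  [3] b0 r0: had r10 ⇒ C
  [4] b4 r15: had r13 ⇒ C
  [5] b2 r9: had r11 ⇒ C
  [6] b3 r4: had r2 ⇒ C
  [7] b0 r1: had r0 ⇒ C
  [8] b1 r10: had r15 ⇒ C
  [9] b0 r1: had r1 ⇒ H
  [10] b2 r4: had r9 ⇒ C
  [11] b2 r4: had r4 ⇒ H
  [12] b0 r1: had r1 ⇒ H
  [13] b3 r4: had r4 ⇒ H

CLASS = HIT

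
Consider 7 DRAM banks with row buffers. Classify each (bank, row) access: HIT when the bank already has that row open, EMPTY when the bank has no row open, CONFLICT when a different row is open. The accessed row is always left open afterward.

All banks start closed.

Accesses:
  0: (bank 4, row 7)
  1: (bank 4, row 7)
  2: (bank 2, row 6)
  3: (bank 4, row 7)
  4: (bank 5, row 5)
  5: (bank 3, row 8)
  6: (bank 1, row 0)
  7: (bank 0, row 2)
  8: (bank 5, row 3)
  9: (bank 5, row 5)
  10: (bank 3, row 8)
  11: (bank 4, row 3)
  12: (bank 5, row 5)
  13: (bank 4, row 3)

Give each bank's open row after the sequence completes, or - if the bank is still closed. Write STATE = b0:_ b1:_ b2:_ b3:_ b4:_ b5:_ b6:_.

0: bank 4 row 7 — prev None → EMPTY
1: bank 4 row 7 — prev 7 → HIT
2: bank 2 row 6 — prev None → EMPTY
3: bank 4 row 7 — prev 7 → HIT
4: bank 5 row 5 — prev None → EMPTY
5: bank 3 row 8 — prev None → EMPTY
6: bank 1 row 0 — prev None → EMPTY
7: bank 0 row 2 — prev None → EMPTY
8: bank 5 row 3 — prev 5 → CONFLICT
9: bank 5 row 5 — prev 3 → CONFLICT
10: bank 3 row 8 — prev 8 → HIT
11: bank 4 row 3 — prev 7 → CONFLICT
12: bank 5 row 5 — prev 5 → HIT
13: bank 4 row 3 — prev 3 → HIT

STATE = b0:2 b1:0 b2:6 b3:8 b4:3 b5:5 b6:-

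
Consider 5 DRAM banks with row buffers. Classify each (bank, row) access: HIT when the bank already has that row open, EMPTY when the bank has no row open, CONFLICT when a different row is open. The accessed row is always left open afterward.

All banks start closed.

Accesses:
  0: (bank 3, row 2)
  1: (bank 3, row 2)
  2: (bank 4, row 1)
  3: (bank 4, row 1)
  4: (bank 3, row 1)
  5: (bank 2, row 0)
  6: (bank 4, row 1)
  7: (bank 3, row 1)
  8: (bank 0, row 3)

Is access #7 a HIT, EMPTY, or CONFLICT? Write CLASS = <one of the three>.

  [0] b3 r2: no row ⇒ E
  [1] b3 r2: had r2 ⇒ H
  [2] b4 r1: no row ⇒ E
  [3] b4 r1: had r1 ⇒ H
  [4] b3 r1: had r2 ⇒ C
  [5] b2 r0: no row ⇒ E
  [6] b4 r1: had r1 ⇒ H
  [7] b3 r1: had r1 ⇒ H
  [8] b0 r3: no row ⇒ E

CLASS = HIT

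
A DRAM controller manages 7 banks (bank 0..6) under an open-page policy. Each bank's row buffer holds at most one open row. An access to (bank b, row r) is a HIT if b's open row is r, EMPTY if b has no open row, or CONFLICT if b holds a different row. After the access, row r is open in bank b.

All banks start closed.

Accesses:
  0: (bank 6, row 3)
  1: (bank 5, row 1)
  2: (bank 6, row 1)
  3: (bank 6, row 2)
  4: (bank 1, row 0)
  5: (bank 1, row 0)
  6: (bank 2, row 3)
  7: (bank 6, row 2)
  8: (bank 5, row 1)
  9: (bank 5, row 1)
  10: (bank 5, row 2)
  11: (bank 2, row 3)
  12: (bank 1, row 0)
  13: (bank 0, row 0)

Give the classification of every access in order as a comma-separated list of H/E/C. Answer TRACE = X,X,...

0: bank 6 row 3 — prev None → EMPTY
1: bank 5 row 1 — prev None → EMPTY
2: bank 6 row 1 — prev 3 → CONFLICT
3: bank 6 row 2 — prev 1 → CONFLICT
4: bank 1 row 0 — prev None → EMPTY
5: bank 1 row 0 — prev 0 → HIT
6: bank 2 row 3 — prev None → EMPTY
7: bank 6 row 2 — prev 2 → HIT
8: bank 5 row 1 — prev 1 → HIT
9: bank 5 row 1 — prev 1 → HIT
10: bank 5 row 2 — prev 1 → CONFLICT
11: bank 2 row 3 — prev 3 → HIT
12: bank 1 row 0 — prev 0 → HIT
13: bank 0 row 0 — prev None → EMPTY

TRACE = E,E,C,C,E,H,E,H,H,H,C,H,H,E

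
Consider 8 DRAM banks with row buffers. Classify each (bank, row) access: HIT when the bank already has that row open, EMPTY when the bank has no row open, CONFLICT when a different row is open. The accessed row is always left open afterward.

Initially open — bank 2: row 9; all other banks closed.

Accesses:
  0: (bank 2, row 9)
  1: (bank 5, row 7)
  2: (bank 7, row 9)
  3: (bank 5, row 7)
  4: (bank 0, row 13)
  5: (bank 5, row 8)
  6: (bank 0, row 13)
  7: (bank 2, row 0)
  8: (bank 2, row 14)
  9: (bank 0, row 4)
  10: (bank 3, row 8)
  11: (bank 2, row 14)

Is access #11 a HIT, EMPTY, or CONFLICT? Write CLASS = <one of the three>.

CLASS = HIT

0: bank 2 row 9 — prev 9 → HIT
1: bank 5 row 7 — prev None → EMPTY
2: bank 7 row 9 — prev None → EMPTY
3: bank 5 row 7 — prev 7 → HIT
4: bank 0 row 13 — prev None → EMPTY
5: bank 5 row 8 — prev 7 → CONFLICT
6: bank 0 row 13 — prev 13 → HIT
7: bank 2 row 0 — prev 9 → CONFLICT
8: bank 2 row 14 — prev 0 → CONFLICT
9: bank 0 row 4 — prev 13 → CONFLICT
10: bank 3 row 8 — prev None → EMPTY
11: bank 2 row 14 — prev 14 → HIT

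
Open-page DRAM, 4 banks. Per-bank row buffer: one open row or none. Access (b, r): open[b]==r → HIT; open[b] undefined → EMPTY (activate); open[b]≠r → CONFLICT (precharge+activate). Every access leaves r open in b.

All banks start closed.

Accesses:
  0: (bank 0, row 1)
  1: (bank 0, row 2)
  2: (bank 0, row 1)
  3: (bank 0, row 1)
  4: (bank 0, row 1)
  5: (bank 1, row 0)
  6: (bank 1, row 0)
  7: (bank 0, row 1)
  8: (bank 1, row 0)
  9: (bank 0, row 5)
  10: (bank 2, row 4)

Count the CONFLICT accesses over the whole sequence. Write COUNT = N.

step 0: bank0 None->1 [EMPTY]
step 1: bank0 1->2 [CONFLICT]
step 2: bank0 2->1 [CONFLICT]
step 3: bank0 1->1 [HIT]
step 4: bank0 1->1 [HIT]
step 5: bank1 None->0 [EMPTY]
step 6: bank1 0->0 [HIT]
step 7: bank0 1->1 [HIT]
step 8: bank1 0->0 [HIT]
step 9: bank0 1->5 [CONFLICT]
step 10: bank2 None->4 [EMPTY]

COUNT = 3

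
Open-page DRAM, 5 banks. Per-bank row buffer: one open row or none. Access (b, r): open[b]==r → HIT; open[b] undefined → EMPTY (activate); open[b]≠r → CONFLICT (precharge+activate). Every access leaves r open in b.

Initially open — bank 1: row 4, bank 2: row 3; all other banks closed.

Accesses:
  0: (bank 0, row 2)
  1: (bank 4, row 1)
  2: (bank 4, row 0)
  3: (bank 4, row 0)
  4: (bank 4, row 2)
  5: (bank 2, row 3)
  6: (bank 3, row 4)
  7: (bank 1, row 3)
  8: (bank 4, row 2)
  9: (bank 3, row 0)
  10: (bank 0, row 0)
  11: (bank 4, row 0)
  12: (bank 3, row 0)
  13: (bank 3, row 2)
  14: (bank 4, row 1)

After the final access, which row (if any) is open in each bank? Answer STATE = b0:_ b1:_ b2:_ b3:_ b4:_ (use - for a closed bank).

STATE = b0:0 b1:3 b2:3 b3:2 b4:1

  [0] b0 r2: no row ⇒ E
  [1] b4 r1: no row ⇒ E
  [2] b4 r0: had r1 ⇒ C
  [3] b4 r0: had r0 ⇒ H
  [4] b4 r2: had r0 ⇒ C
  [5] b2 r3: had r3 ⇒ H
  [6] b3 r4: no row ⇒ E
  [7] b1 r3: had r4 ⇒ C
  [8] b4 r2: had r2 ⇒ H
  [9] b3 r0: had r4 ⇒ C
  [10] b0 r0: had r2 ⇒ C
  [11] b4 r0: had r2 ⇒ C
  [12] b3 r0: had r0 ⇒ H
  [13] b3 r2: had r0 ⇒ C
  [14] b4 r1: had r0 ⇒ C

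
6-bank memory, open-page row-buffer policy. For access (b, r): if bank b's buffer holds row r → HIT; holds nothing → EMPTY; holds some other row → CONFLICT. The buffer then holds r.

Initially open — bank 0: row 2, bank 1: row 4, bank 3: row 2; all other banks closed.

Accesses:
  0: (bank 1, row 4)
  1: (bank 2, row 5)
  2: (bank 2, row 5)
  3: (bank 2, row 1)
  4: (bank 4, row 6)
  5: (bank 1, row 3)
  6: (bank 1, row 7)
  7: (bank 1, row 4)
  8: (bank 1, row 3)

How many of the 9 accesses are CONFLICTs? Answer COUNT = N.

step 0: bank1 4->4 [HIT]
step 1: bank2 None->5 [EMPTY]
step 2: bank2 5->5 [HIT]
step 3: bank2 5->1 [CONFLICT]
step 4: bank4 None->6 [EMPTY]
step 5: bank1 4->3 [CONFLICT]
step 6: bank1 3->7 [CONFLICT]
step 7: bank1 7->4 [CONFLICT]
step 8: bank1 4->3 [CONFLICT]

COUNT = 5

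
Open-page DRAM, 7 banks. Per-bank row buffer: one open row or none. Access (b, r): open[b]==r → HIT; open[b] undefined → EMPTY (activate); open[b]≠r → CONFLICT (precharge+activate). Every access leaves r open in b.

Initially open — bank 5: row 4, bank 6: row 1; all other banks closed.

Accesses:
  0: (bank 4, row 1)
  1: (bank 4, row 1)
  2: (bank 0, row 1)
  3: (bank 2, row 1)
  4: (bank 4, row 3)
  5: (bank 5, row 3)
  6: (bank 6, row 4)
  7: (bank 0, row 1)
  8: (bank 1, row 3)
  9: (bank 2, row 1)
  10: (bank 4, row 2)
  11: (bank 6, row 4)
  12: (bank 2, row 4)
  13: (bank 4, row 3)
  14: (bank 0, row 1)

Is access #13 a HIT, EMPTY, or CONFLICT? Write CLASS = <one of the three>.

0: bank 4 row 1 — prev None → EMPTY
1: bank 4 row 1 — prev 1 → HIT
2: bank 0 row 1 — prev None → EMPTY
3: bank 2 row 1 — prev None → EMPTY
4: bank 4 row 3 — prev 1 → CONFLICT
5: bank 5 row 3 — prev 4 → CONFLICT
6: bank 6 row 4 — prev 1 → CONFLICT
7: bank 0 row 1 — prev 1 → HIT
8: bank 1 row 3 — prev None → EMPTY
9: bank 2 row 1 — prev 1 → HIT
10: bank 4 row 2 — prev 3 → CONFLICT
11: bank 6 row 4 — prev 4 → HIT
12: bank 2 row 4 — prev 1 → CONFLICT
13: bank 4 row 3 — prev 2 → CONFLICT
14: bank 0 row 1 — prev 1 → HIT

CLASS = CONFLICT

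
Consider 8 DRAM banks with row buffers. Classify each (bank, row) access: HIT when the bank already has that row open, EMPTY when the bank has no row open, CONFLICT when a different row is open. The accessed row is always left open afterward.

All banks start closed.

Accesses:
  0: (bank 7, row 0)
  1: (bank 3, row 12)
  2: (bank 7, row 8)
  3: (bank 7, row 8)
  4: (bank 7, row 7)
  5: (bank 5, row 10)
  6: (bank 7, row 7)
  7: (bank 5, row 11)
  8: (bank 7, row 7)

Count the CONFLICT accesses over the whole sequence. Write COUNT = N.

COUNT = 3

step 0: bank7 None->0 [EMPTY]
step 1: bank3 None->12 [EMPTY]
step 2: bank7 0->8 [CONFLICT]
step 3: bank7 8->8 [HIT]
step 4: bank7 8->7 [CONFLICT]
step 5: bank5 None->10 [EMPTY]
step 6: bank7 7->7 [HIT]
step 7: bank5 10->11 [CONFLICT]
step 8: bank7 7->7 [HIT]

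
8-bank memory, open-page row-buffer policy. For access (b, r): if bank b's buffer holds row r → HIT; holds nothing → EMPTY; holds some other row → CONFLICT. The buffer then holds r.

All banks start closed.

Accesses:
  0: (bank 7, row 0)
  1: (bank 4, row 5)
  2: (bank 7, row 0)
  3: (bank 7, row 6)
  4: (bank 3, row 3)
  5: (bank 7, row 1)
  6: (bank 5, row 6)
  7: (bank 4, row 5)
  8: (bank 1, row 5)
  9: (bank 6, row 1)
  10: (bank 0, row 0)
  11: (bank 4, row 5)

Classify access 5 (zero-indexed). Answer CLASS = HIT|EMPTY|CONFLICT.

step 0: bank7 None->0 [EMPTY]
step 1: bank4 None->5 [EMPTY]
step 2: bank7 0->0 [HIT]
step 3: bank7 0->6 [CONFLICT]
step 4: bank3 None->3 [EMPTY]
step 5: bank7 6->1 [CONFLICT]
step 6: bank5 None->6 [EMPTY]
step 7: bank4 5->5 [HIT]
step 8: bank1 None->5 [EMPTY]
step 9: bank6 None->1 [EMPTY]
step 10: bank0 None->0 [EMPTY]
step 11: bank4 5->5 [HIT]

CLASS = CONFLICT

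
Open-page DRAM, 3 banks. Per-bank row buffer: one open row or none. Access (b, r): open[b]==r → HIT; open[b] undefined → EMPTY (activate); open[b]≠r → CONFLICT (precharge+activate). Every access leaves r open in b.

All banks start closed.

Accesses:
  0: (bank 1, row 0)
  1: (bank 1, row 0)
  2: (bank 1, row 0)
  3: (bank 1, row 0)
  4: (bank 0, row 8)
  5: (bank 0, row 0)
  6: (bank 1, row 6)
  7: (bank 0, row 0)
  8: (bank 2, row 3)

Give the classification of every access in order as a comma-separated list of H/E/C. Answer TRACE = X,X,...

TRACE = E,H,H,H,E,C,C,H,E

0: bank 1 row 0 — prev None → EMPTY
1: bank 1 row 0 — prev 0 → HIT
2: bank 1 row 0 — prev 0 → HIT
3: bank 1 row 0 — prev 0 → HIT
4: bank 0 row 8 — prev None → EMPTY
5: bank 0 row 0 — prev 8 → CONFLICT
6: bank 1 row 6 — prev 0 → CONFLICT
7: bank 0 row 0 — prev 0 → HIT
8: bank 2 row 3 — prev None → EMPTY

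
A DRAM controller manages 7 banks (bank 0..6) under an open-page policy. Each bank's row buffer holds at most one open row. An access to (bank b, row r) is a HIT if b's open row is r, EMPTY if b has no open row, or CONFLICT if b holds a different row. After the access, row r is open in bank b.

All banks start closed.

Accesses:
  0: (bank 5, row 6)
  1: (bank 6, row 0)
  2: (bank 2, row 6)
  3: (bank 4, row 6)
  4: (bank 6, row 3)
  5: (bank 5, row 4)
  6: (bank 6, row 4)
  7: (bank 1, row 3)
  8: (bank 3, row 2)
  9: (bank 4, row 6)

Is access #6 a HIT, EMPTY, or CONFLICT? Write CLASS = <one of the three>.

CLASS = CONFLICT

  [0] b5 r6: no row ⇒ E
  [1] b6 r0: no row ⇒ E
  [2] b2 r6: no row ⇒ E
  [3] b4 r6: no row ⇒ E
  [4] b6 r3: had r0 ⇒ C
  [5] b5 r4: had r6 ⇒ C
  [6] b6 r4: had r3 ⇒ C
  [7] b1 r3: no row ⇒ E
  [8] b3 r2: no row ⇒ E
  [9] b4 r6: had r6 ⇒ H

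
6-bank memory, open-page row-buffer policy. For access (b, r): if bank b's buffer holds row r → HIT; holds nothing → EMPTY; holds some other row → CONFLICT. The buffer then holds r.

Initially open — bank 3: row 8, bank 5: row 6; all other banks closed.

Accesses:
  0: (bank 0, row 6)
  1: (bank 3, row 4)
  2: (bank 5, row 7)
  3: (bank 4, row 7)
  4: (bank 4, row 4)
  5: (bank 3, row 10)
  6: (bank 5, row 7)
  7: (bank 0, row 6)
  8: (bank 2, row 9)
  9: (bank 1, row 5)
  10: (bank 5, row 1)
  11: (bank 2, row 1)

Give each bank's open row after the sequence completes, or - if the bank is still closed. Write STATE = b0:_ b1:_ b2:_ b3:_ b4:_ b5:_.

step 0: bank0 None->6 [EMPTY]
step 1: bank3 8->4 [CONFLICT]
step 2: bank5 6->7 [CONFLICT]
step 3: bank4 None->7 [EMPTY]
step 4: bank4 7->4 [CONFLICT]
step 5: bank3 4->10 [CONFLICT]
step 6: bank5 7->7 [HIT]
step 7: bank0 6->6 [HIT]
step 8: bank2 None->9 [EMPTY]
step 9: bank1 None->5 [EMPTY]
step 10: bank5 7->1 [CONFLICT]
step 11: bank2 9->1 [CONFLICT]

STATE = b0:6 b1:5 b2:1 b3:10 b4:4 b5:1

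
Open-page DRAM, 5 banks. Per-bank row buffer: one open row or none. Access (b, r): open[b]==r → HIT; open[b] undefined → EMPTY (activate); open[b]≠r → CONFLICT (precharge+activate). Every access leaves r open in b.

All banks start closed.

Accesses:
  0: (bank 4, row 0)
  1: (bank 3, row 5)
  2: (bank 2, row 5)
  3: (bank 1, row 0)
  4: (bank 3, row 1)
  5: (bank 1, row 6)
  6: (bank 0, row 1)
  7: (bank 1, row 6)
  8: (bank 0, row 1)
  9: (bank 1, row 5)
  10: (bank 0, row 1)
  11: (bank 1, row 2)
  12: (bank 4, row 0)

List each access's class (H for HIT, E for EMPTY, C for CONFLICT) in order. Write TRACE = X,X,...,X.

#0 (4,0) E
#1 (3,5) E
#2 (2,5) E
#3 (1,0) E
#4 (3,1) C  (was 5)
#5 (1,6) C  (was 0)
#6 (0,1) E
#7 (1,6) H  (was 6)
#8 (0,1) H  (was 1)
#9 (1,5) C  (was 6)
#10 (0,1) H  (was 1)
#11 (1,2) C  (was 5)
#12 (4,0) H  (was 0)

TRACE = E,E,E,E,C,C,E,H,H,C,H,C,H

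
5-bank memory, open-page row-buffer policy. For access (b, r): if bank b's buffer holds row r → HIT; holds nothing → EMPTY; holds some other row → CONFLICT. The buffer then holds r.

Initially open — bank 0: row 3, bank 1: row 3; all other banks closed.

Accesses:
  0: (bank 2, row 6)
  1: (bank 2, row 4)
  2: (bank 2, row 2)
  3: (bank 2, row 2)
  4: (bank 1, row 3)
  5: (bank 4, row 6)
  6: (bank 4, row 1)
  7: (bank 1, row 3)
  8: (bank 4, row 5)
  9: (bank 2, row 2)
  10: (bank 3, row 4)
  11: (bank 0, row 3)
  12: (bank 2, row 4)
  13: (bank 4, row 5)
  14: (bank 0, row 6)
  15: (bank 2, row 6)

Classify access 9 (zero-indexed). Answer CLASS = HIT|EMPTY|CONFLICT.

CLASS = HIT

step 0: bank2 None->6 [EMPTY]
step 1: bank2 6->4 [CONFLICT]
step 2: bank2 4->2 [CONFLICT]
step 3: bank2 2->2 [HIT]
step 4: bank1 3->3 [HIT]
step 5: bank4 None->6 [EMPTY]
step 6: bank4 6->1 [CONFLICT]
step 7: bank1 3->3 [HIT]
step 8: bank4 1->5 [CONFLICT]
step 9: bank2 2->2 [HIT]
step 10: bank3 None->4 [EMPTY]
step 11: bank0 3->3 [HIT]
step 12: bank2 2->4 [CONFLICT]
step 13: bank4 5->5 [HIT]
step 14: bank0 3->6 [CONFLICT]
step 15: bank2 4->6 [CONFLICT]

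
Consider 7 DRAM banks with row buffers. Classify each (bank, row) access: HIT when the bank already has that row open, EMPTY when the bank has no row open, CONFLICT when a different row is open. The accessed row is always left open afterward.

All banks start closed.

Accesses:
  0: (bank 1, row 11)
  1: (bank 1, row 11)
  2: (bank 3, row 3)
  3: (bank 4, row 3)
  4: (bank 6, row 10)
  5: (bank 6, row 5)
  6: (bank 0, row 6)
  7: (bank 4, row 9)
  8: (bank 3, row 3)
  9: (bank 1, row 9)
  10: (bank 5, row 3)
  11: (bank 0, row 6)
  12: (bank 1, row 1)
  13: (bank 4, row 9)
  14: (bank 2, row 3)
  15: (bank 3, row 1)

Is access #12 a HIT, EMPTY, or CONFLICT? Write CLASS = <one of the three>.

#0 (1,11) E
#1 (1,11) H  (was 11)
#2 (3,3) E
#3 (4,3) E
#4 (6,10) E
#5 (6,5) C  (was 10)
#6 (0,6) E
#7 (4,9) C  (was 3)
#8 (3,3) H  (was 3)
#9 (1,9) C  (was 11)
#10 (5,3) E
#11 (0,6) H  (was 6)
#12 (1,1) C  (was 9)
#13 (4,9) H  (was 9)
#14 (2,3) E
#15 (3,1) C  (was 3)

CLASS = CONFLICT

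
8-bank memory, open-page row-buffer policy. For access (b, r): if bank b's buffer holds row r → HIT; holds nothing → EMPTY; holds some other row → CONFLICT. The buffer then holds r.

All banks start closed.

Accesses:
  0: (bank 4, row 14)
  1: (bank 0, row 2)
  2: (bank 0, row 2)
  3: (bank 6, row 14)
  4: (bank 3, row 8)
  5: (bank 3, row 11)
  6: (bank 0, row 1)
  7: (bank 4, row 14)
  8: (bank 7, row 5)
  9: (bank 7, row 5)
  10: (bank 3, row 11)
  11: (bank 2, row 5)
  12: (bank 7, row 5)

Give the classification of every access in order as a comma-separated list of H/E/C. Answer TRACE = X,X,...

TRACE = E,E,H,E,E,C,C,H,E,H,H,E,H

  [0] b4 r14: no row ⇒ E
  [1] b0 r2: no row ⇒ E
  [2] b0 r2: had r2 ⇒ H
  [3] b6 r14: no row ⇒ E
  [4] b3 r8: no row ⇒ E
  [5] b3 r11: had r8 ⇒ C
  [6] b0 r1: had r2 ⇒ C
  [7] b4 r14: had r14 ⇒ H
  [8] b7 r5: no row ⇒ E
  [9] b7 r5: had r5 ⇒ H
  [10] b3 r11: had r11 ⇒ H
  [11] b2 r5: no row ⇒ E
  [12] b7 r5: had r5 ⇒ H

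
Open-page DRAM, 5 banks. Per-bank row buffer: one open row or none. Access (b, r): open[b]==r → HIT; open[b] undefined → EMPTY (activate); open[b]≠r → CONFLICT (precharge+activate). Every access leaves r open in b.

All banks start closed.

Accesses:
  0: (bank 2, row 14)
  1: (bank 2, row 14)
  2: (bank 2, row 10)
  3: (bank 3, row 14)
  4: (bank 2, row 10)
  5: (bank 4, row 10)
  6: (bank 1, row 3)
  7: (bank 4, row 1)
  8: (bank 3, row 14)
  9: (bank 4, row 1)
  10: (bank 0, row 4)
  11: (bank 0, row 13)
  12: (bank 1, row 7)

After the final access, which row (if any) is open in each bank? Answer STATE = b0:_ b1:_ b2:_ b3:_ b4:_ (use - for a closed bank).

STATE = b0:13 b1:7 b2:10 b3:14 b4:1

step 0: bank2 None->14 [EMPTY]
step 1: bank2 14->14 [HIT]
step 2: bank2 14->10 [CONFLICT]
step 3: bank3 None->14 [EMPTY]
step 4: bank2 10->10 [HIT]
step 5: bank4 None->10 [EMPTY]
step 6: bank1 None->3 [EMPTY]
step 7: bank4 10->1 [CONFLICT]
step 8: bank3 14->14 [HIT]
step 9: bank4 1->1 [HIT]
step 10: bank0 None->4 [EMPTY]
step 11: bank0 4->13 [CONFLICT]
step 12: bank1 3->7 [CONFLICT]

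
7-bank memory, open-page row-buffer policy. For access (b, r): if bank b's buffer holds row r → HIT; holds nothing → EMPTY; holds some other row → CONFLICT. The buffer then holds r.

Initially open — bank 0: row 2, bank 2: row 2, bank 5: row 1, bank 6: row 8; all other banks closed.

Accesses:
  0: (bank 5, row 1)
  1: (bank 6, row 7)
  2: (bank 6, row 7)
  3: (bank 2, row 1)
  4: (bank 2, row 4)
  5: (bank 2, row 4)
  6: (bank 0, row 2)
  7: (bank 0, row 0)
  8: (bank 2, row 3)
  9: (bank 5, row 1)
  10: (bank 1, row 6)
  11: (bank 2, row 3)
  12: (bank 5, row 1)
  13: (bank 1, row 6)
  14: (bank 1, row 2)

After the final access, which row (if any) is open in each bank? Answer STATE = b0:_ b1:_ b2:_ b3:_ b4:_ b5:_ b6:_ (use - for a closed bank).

0: bank 5 row 1 — prev 1 → HIT
1: bank 6 row 7 — prev 8 → CONFLICT
2: bank 6 row 7 — prev 7 → HIT
3: bank 2 row 1 — prev 2 → CONFLICT
4: bank 2 row 4 — prev 1 → CONFLICT
5: bank 2 row 4 — prev 4 → HIT
6: bank 0 row 2 — prev 2 → HIT
7: bank 0 row 0 — prev 2 → CONFLICT
8: bank 2 row 3 — prev 4 → CONFLICT
9: bank 5 row 1 — prev 1 → HIT
10: bank 1 row 6 — prev None → EMPTY
11: bank 2 row 3 — prev 3 → HIT
12: bank 5 row 1 — prev 1 → HIT
13: bank 1 row 6 — prev 6 → HIT
14: bank 1 row 2 — prev 6 → CONFLICT

STATE = b0:0 b1:2 b2:3 b3:- b4:- b5:1 b6:7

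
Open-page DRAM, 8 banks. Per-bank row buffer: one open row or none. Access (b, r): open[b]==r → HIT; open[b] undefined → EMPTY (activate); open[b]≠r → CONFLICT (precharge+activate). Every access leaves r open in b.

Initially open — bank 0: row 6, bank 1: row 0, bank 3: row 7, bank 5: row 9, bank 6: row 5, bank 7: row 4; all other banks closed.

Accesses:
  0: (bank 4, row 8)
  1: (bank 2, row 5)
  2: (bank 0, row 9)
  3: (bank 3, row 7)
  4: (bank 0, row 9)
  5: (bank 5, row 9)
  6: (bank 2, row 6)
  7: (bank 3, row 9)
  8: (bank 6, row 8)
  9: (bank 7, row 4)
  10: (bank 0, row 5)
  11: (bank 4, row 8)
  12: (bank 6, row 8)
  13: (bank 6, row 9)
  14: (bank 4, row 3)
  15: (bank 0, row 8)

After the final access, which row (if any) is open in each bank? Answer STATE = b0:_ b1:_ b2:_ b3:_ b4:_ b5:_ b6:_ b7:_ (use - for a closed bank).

0: bank 4 row 8 — prev None → EMPTY
1: bank 2 row 5 — prev None → EMPTY
2: bank 0 row 9 — prev 6 → CONFLICT
3: bank 3 row 7 — prev 7 → HIT
4: bank 0 row 9 — prev 9 → HIT
5: bank 5 row 9 — prev 9 → HIT
6: bank 2 row 6 — prev 5 → CONFLICT
7: bank 3 row 9 — prev 7 → CONFLICT
8: bank 6 row 8 — prev 5 → CONFLICT
9: bank 7 row 4 — prev 4 → HIT
10: bank 0 row 5 — prev 9 → CONFLICT
11: bank 4 row 8 — prev 8 → HIT
12: bank 6 row 8 — prev 8 → HIT
13: bank 6 row 9 — prev 8 → CONFLICT
14: bank 4 row 3 — prev 8 → CONFLICT
15: bank 0 row 8 — prev 5 → CONFLICT

STATE = b0:8 b1:0 b2:6 b3:9 b4:3 b5:9 b6:9 b7:4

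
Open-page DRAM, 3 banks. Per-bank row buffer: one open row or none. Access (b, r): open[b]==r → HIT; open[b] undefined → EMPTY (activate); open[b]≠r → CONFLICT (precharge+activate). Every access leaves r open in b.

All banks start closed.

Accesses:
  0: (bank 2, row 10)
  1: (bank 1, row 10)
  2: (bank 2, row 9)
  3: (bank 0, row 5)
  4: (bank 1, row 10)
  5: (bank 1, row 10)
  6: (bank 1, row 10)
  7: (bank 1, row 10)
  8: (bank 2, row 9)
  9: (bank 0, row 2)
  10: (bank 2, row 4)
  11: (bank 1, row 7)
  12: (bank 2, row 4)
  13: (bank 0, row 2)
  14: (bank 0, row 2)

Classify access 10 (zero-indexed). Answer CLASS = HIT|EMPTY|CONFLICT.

0: bank 2 row 10 — prev None → EMPTY
1: bank 1 row 10 — prev None → EMPTY
2: bank 2 row 9 — prev 10 → CONFLICT
3: bank 0 row 5 — prev None → EMPTY
4: bank 1 row 10 — prev 10 → HIT
5: bank 1 row 10 — prev 10 → HIT
6: bank 1 row 10 — prev 10 → HIT
7: bank 1 row 10 — prev 10 → HIT
8: bank 2 row 9 — prev 9 → HIT
9: bank 0 row 2 — prev 5 → CONFLICT
10: bank 2 row 4 — prev 9 → CONFLICT
11: bank 1 row 7 — prev 10 → CONFLICT
12: bank 2 row 4 — prev 4 → HIT
13: bank 0 row 2 — prev 2 → HIT
14: bank 0 row 2 — prev 2 → HIT

CLASS = CONFLICT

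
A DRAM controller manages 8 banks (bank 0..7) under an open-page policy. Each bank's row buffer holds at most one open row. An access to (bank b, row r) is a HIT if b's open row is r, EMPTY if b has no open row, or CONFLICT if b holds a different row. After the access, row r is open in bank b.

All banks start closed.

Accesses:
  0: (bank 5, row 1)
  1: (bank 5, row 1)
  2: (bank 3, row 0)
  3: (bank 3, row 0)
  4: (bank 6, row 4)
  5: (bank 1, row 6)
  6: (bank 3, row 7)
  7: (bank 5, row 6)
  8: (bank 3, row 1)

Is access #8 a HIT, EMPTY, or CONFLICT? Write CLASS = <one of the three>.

  [0] b5 r1: no row ⇒ E
  [1] b5 r1: had r1 ⇒ H
  [2] b3 r0: no row ⇒ E
  [3] b3 r0: had r0 ⇒ H
  [4] b6 r4: no row ⇒ E
  [5] b1 r6: no row ⇒ E
  [6] b3 r7: had r0 ⇒ C
  [7] b5 r6: had r1 ⇒ C
  [8] b3 r1: had r7 ⇒ C

CLASS = CONFLICT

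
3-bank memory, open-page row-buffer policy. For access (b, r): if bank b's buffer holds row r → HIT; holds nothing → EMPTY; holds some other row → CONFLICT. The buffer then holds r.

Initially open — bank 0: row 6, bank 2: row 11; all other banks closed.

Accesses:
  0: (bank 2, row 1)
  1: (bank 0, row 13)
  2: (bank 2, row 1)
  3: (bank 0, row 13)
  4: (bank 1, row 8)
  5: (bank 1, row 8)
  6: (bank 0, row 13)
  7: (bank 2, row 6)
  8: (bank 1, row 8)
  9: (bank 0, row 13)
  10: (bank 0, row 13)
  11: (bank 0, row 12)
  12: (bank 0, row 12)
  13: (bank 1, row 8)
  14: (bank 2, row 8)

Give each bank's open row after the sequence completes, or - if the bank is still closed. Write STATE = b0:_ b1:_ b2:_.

  [0] b2 r1: had r11 ⇒ C
  [1] b0 r13: had r6 ⇒ C
  [2] b2 r1: had r1 ⇒ H
  [3] b0 r13: had r13 ⇒ H
  [4] b1 r8: no row ⇒ E
  [5] b1 r8: had r8 ⇒ H
  [6] b0 r13: had r13 ⇒ H
  [7] b2 r6: had r1 ⇒ C
  [8] b1 r8: had r8 ⇒ H
  [9] b0 r13: had r13 ⇒ H
  [10] b0 r13: had r13 ⇒ H
  [11] b0 r12: had r13 ⇒ C
  [12] b0 r12: had r12 ⇒ H
  [13] b1 r8: had r8 ⇒ H
  [14] b2 r8: had r6 ⇒ C

STATE = b0:12 b1:8 b2:8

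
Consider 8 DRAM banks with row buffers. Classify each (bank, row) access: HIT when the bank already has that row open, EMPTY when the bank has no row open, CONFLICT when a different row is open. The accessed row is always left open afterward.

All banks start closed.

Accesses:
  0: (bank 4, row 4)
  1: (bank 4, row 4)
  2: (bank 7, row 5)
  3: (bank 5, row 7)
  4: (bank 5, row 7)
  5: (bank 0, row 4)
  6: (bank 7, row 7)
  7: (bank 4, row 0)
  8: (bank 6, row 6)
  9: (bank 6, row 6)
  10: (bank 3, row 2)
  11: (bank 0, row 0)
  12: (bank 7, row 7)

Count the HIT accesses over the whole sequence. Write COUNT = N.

COUNT = 4

step 0: bank4 None->4 [EMPTY]
step 1: bank4 4->4 [HIT]
step 2: bank7 None->5 [EMPTY]
step 3: bank5 None->7 [EMPTY]
step 4: bank5 7->7 [HIT]
step 5: bank0 None->4 [EMPTY]
step 6: bank7 5->7 [CONFLICT]
step 7: bank4 4->0 [CONFLICT]
step 8: bank6 None->6 [EMPTY]
step 9: bank6 6->6 [HIT]
step 10: bank3 None->2 [EMPTY]
step 11: bank0 4->0 [CONFLICT]
step 12: bank7 7->7 [HIT]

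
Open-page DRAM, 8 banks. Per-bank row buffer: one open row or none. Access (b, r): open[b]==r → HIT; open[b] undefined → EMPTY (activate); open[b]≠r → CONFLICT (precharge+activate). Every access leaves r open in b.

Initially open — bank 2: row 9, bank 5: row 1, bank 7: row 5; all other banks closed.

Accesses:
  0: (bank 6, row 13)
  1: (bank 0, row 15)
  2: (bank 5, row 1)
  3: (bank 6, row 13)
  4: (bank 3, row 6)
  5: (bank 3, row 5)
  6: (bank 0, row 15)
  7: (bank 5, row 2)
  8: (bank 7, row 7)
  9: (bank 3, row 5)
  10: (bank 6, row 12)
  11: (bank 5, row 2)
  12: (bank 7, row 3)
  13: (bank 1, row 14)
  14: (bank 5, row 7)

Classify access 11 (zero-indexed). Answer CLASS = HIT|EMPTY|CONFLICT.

CLASS = HIT

step 0: bank6 None->13 [EMPTY]
step 1: bank0 None->15 [EMPTY]
step 2: bank5 1->1 [HIT]
step 3: bank6 13->13 [HIT]
step 4: bank3 None->6 [EMPTY]
step 5: bank3 6->5 [CONFLICT]
step 6: bank0 15->15 [HIT]
step 7: bank5 1->2 [CONFLICT]
step 8: bank7 5->7 [CONFLICT]
step 9: bank3 5->5 [HIT]
step 10: bank6 13->12 [CONFLICT]
step 11: bank5 2->2 [HIT]
step 12: bank7 7->3 [CONFLICT]
step 13: bank1 None->14 [EMPTY]
step 14: bank5 2->7 [CONFLICT]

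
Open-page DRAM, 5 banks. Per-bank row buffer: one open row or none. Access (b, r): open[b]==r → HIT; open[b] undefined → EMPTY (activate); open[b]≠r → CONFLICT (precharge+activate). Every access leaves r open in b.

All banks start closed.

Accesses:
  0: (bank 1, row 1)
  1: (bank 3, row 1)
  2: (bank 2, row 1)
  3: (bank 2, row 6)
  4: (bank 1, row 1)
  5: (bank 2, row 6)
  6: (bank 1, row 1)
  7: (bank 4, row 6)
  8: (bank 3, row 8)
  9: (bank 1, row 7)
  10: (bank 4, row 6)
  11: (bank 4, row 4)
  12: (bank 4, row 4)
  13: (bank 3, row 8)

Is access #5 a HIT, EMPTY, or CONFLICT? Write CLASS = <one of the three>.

step 0: bank1 None->1 [EMPTY]
step 1: bank3 None->1 [EMPTY]
step 2: bank2 None->1 [EMPTY]
step 3: bank2 1->6 [CONFLICT]
step 4: bank1 1->1 [HIT]
step 5: bank2 6->6 [HIT]
step 6: bank1 1->1 [HIT]
step 7: bank4 None->6 [EMPTY]
step 8: bank3 1->8 [CONFLICT]
step 9: bank1 1->7 [CONFLICT]
step 10: bank4 6->6 [HIT]
step 11: bank4 6->4 [CONFLICT]
step 12: bank4 4->4 [HIT]
step 13: bank3 8->8 [HIT]

CLASS = HIT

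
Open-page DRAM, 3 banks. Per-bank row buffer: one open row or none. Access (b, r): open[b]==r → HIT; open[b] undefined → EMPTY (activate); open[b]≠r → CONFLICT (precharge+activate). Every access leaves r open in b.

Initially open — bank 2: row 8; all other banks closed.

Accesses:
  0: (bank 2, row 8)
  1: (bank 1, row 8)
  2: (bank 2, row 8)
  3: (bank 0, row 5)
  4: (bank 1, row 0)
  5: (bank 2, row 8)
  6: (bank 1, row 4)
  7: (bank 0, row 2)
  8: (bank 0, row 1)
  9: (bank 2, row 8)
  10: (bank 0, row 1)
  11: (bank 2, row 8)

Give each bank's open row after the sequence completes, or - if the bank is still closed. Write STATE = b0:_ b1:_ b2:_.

#0 (2,8) H  (was 8)
#1 (1,8) E
#2 (2,8) H  (was 8)
#3 (0,5) E
#4 (1,0) C  (was 8)
#5 (2,8) H  (was 8)
#6 (1,4) C  (was 0)
#7 (0,2) C  (was 5)
#8 (0,1) C  (was 2)
#9 (2,8) H  (was 8)
#10 (0,1) H  (was 1)
#11 (2,8) H  (was 8)

STATE = b0:1 b1:4 b2:8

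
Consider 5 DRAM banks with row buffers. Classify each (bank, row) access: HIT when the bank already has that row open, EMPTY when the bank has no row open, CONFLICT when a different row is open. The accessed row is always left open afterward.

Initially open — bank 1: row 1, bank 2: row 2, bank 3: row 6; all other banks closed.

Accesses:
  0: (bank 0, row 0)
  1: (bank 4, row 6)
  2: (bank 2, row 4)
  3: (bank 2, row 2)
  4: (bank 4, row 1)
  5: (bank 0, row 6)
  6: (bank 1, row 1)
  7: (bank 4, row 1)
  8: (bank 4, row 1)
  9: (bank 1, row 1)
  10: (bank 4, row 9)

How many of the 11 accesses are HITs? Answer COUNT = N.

COUNT = 4

  [0] b0 r0: no row ⇒ E
  [1] b4 r6: no row ⇒ E
  [2] b2 r4: had r2 ⇒ C
  [3] b2 r2: had r4 ⇒ C
  [4] b4 r1: had r6 ⇒ C
  [5] b0 r6: had r0 ⇒ C
  [6] b1 r1: had r1 ⇒ H
  [7] b4 r1: had r1 ⇒ H
  [8] b4 r1: had r1 ⇒ H
  [9] b1 r1: had r1 ⇒ H
  [10] b4 r9: had r1 ⇒ C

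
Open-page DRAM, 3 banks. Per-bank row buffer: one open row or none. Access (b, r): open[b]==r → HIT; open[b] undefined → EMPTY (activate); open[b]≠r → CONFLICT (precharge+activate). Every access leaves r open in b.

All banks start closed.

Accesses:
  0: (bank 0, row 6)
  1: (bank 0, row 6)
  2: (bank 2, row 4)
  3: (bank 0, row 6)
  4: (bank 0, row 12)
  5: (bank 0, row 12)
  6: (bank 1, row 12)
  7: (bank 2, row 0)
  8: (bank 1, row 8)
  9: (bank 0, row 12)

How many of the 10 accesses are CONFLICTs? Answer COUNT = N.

#0 (0,6) E
#1 (0,6) H  (was 6)
#2 (2,4) E
#3 (0,6) H  (was 6)
#4 (0,12) C  (was 6)
#5 (0,12) H  (was 12)
#6 (1,12) E
#7 (2,0) C  (was 4)
#8 (1,8) C  (was 12)
#9 (0,12) H  (was 12)

COUNT = 3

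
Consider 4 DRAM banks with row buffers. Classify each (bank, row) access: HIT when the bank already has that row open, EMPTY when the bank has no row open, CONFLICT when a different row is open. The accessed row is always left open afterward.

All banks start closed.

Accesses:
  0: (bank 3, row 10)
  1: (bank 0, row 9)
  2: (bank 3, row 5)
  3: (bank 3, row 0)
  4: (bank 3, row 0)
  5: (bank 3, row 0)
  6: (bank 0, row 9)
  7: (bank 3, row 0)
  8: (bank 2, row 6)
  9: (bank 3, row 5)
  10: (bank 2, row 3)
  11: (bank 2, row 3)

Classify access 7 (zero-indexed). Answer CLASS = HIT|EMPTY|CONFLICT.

CLASS = HIT

step 0: bank3 None->10 [EMPTY]
step 1: bank0 None->9 [EMPTY]
step 2: bank3 10->5 [CONFLICT]
step 3: bank3 5->0 [CONFLICT]
step 4: bank3 0->0 [HIT]
step 5: bank3 0->0 [HIT]
step 6: bank0 9->9 [HIT]
step 7: bank3 0->0 [HIT]
step 8: bank2 None->6 [EMPTY]
step 9: bank3 0->5 [CONFLICT]
step 10: bank2 6->3 [CONFLICT]
step 11: bank2 3->3 [HIT]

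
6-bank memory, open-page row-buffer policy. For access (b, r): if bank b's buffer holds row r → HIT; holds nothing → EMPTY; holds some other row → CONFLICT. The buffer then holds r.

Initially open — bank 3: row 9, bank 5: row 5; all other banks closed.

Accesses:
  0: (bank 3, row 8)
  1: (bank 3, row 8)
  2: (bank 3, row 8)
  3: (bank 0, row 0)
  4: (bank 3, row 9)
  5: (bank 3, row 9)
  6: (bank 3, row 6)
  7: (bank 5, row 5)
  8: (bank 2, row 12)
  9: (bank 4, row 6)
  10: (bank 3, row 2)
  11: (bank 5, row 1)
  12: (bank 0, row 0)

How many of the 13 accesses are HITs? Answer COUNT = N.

  [0] b3 r8: had r9 ⇒ C
  [1] b3 r8: had r8 ⇒ H
  [2] b3 r8: had r8 ⇒ H
  [3] b0 r0: no row ⇒ E
  [4] b3 r9: had r8 ⇒ C
  [5] b3 r9: had r9 ⇒ H
  [6] b3 r6: had r9 ⇒ C
  [7] b5 r5: had r5 ⇒ H
  [8] b2 r12: no row ⇒ E
  [9] b4 r6: no row ⇒ E
  [10] b3 r2: had r6 ⇒ C
  [11] b5 r1: had r5 ⇒ C
  [12] b0 r0: had r0 ⇒ H

COUNT = 5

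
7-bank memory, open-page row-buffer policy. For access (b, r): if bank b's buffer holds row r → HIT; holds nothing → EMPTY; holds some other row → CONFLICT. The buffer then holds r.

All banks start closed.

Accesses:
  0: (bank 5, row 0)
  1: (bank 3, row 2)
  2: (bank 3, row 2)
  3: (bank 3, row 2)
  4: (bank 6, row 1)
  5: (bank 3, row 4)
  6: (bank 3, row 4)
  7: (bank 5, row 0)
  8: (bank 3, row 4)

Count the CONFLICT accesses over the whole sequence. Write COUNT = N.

step 0: bank5 None->0 [EMPTY]
step 1: bank3 None->2 [EMPTY]
step 2: bank3 2->2 [HIT]
step 3: bank3 2->2 [HIT]
step 4: bank6 None->1 [EMPTY]
step 5: bank3 2->4 [CONFLICT]
step 6: bank3 4->4 [HIT]
step 7: bank5 0->0 [HIT]
step 8: bank3 4->4 [HIT]

COUNT = 1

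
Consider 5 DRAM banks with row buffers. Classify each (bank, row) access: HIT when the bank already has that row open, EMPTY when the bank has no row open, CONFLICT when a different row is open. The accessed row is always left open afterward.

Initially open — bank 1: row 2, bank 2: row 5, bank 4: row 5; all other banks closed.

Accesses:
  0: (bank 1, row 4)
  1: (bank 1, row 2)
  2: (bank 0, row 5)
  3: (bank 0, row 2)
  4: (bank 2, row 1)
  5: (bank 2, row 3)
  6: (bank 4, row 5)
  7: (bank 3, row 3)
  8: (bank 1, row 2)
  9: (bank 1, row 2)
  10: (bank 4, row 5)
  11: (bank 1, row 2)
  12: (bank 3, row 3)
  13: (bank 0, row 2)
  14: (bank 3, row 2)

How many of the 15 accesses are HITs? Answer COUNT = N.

0: bank 1 row 4 — prev 2 → CONFLICT
1: bank 1 row 2 — prev 4 → CONFLICT
2: bank 0 row 5 — prev None → EMPTY
3: bank 0 row 2 — prev 5 → CONFLICT
4: bank 2 row 1 — prev 5 → CONFLICT
5: bank 2 row 3 — prev 1 → CONFLICT
6: bank 4 row 5 — prev 5 → HIT
7: bank 3 row 3 — prev None → EMPTY
8: bank 1 row 2 — prev 2 → HIT
9: bank 1 row 2 — prev 2 → HIT
10: bank 4 row 5 — prev 5 → HIT
11: bank 1 row 2 — prev 2 → HIT
12: bank 3 row 3 — prev 3 → HIT
13: bank 0 row 2 — prev 2 → HIT
14: bank 3 row 2 — prev 3 → CONFLICT

COUNT = 7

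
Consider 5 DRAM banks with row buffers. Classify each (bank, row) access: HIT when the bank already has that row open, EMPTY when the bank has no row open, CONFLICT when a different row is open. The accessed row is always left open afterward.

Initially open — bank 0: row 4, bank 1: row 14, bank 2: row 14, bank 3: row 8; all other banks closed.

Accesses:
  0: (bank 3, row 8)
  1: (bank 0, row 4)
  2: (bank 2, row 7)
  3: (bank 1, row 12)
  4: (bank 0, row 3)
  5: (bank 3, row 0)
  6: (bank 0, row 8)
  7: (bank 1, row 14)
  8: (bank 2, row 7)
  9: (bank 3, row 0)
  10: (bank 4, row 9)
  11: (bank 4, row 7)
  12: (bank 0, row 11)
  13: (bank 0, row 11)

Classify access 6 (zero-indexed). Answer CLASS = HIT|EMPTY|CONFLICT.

CLASS = CONFLICT

  [0] b3 r8: had r8 ⇒ H
  [1] b0 r4: had r4 ⇒ H
  [2] b2 r7: had r14 ⇒ C
  [3] b1 r12: had r14 ⇒ C
  [4] b0 r3: had r4 ⇒ C
  [5] b3 r0: had r8 ⇒ C
  [6] b0 r8: had r3 ⇒ C
  [7] b1 r14: had r12 ⇒ C
  [8] b2 r7: had r7 ⇒ H
  [9] b3 r0: had r0 ⇒ H
  [10] b4 r9: no row ⇒ E
  [11] b4 r7: had r9 ⇒ C
  [12] b0 r11: had r8 ⇒ C
  [13] b0 r11: had r11 ⇒ H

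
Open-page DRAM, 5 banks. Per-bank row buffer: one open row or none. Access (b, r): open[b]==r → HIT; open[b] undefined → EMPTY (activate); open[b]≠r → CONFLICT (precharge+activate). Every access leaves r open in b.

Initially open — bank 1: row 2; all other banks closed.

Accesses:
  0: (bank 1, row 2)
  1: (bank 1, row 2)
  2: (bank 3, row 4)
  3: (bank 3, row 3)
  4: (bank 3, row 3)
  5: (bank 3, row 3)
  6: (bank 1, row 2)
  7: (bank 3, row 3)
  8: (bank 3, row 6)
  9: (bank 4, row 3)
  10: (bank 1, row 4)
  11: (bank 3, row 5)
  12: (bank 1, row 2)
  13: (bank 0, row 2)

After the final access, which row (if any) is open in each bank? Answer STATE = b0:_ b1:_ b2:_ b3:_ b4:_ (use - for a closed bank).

STATE = b0:2 b1:2 b2:- b3:5 b4:3

step 0: bank1 2->2 [HIT]
step 1: bank1 2->2 [HIT]
step 2: bank3 None->4 [EMPTY]
step 3: bank3 4->3 [CONFLICT]
step 4: bank3 3->3 [HIT]
step 5: bank3 3->3 [HIT]
step 6: bank1 2->2 [HIT]
step 7: bank3 3->3 [HIT]
step 8: bank3 3->6 [CONFLICT]
step 9: bank4 None->3 [EMPTY]
step 10: bank1 2->4 [CONFLICT]
step 11: bank3 6->5 [CONFLICT]
step 12: bank1 4->2 [CONFLICT]
step 13: bank0 None->2 [EMPTY]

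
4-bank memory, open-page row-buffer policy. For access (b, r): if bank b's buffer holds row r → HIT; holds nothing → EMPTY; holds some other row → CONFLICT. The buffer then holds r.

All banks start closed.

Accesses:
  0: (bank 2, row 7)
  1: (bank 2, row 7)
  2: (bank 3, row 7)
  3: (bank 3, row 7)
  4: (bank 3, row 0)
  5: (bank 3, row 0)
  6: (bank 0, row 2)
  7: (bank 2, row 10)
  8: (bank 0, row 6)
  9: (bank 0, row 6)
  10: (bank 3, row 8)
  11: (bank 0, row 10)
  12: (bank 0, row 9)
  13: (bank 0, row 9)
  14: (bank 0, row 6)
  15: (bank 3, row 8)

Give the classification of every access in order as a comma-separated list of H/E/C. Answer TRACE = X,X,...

TRACE = E,H,E,H,C,H,E,C,C,H,C,C,C,H,C,H

step 0: bank2 None->7 [EMPTY]
step 1: bank2 7->7 [HIT]
step 2: bank3 None->7 [EMPTY]
step 3: bank3 7->7 [HIT]
step 4: bank3 7->0 [CONFLICT]
step 5: bank3 0->0 [HIT]
step 6: bank0 None->2 [EMPTY]
step 7: bank2 7->10 [CONFLICT]
step 8: bank0 2->6 [CONFLICT]
step 9: bank0 6->6 [HIT]
step 10: bank3 0->8 [CONFLICT]
step 11: bank0 6->10 [CONFLICT]
step 12: bank0 10->9 [CONFLICT]
step 13: bank0 9->9 [HIT]
step 14: bank0 9->6 [CONFLICT]
step 15: bank3 8->8 [HIT]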